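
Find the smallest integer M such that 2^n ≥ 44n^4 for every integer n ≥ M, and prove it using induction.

At n = 23: 8388608 < 12313004, so the inequality fails and M ≥ 24. We prove 2^n ≥ 44n^4 for all n ≥ 24.
Base step (n = 24): 2^n = 16777216 and 44n^4 = 14598144, so 16777216 ≥ 14598144.
Suppose the result is true for n = m, so 2^m ≥ 44m^4.
Then 2^(m + 1) = 2·(2^m) ≥ 2·(44m^4).
Also, for m ≥ 24 we have 2·(44m^4) ≥ 44(m+1)^4, since 2 ≥ (1 + 1/m)^4 for all m ≥ 24.
Combining, 2^(m + 1) ≥ 44(m+1)^4.
By induction, the statement is established for all n ≥ 24.
Hence the smallest such M is 24.

M = 24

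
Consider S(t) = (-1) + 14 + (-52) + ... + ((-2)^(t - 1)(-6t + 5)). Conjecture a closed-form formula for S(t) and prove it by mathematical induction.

We claim S(t) = (-2)^t(2t - 1) + 1 for all t ≥ 1.
For the base case t = 1: S(1) = -1, and the closed form gives -1. They agree.
Inductive step: assume the claim holds for t = m, so S(m) = (-2)^m(2m - 1) + 1.
Then S(m+1) = S(m) + ((-2)^m(-6m - 1)) = ((-2)^m(2m - 1) + 1) + ((-2)^m(-6m - 1)).
Simplifying, S(m+1) = (-2)^(m + 1) - (-2)^(m + 2)m + 1 = (-2)^(m+1)(2(m+1) - 1) + 1,
which is the closed form with t = m+1.
By the principle of mathematical induction, the result holds for all t ≥ 1.

S(t) = (-2)^t(2t - 1) + 1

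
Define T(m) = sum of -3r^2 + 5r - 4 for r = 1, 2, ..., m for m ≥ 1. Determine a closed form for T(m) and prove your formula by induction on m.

We claim T(m) = -m(m^2 - m + 2) for all m ≥ 1.
When m = 1: T(1) = -2, and the closed form gives -2. They agree.
For the inductive step, assume it holds for an arbitrary r ≥ 1, so T(r) = r(-r^2 + r - 2).
Then T(r+1) = T(r) + (-3r^2 - r - 2) = (r(-r^2 + r - 2)) + (-3r^2 - r - 2).
Simplifying, T(r+1) = -(r + 1)(r^2 + r + 2) = -(r+1)((r+1)^2 - (r+1) + 2),
which is the closed form with m = r+1.
By induction, the statement is established for all m ≥ 1.

T(m) = -m(m^2 - m + 2)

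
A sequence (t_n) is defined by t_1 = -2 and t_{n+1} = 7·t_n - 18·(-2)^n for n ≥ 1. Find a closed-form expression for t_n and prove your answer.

t_n = -(-2)^(n + 1) + 2·7^(n - 1)

Computing the first terms: t_1 = -2, t_2 = 22, t_3 = 82. This suggests t_n = -(-2)^(n + 1) + 2·7^(n - 1).
For the base case n = 1: the formula gives -2 = -2 = t_1.
Inductive step: assume the claim holds for n = m, so t_m = -(-2)^(m + 1) + 2·7^(m - 1).
Then t_{m+1} = 7·t_m - 18·(-2)^m = 7·(-(-2)^(m + 1) + 2·7^(m - 1)) - 18·(-2)^m = -(-2)^(m + 2) + 2·7^m = -(-2)^((m+1) + 1) + 2·7^((m+1) - 1),
which is the claimed formula at n = m+1.
By the principle of mathematical induction, the result holds for all n ≥ 1.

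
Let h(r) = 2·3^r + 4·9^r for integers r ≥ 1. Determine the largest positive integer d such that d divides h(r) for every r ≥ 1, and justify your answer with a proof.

Computing the first values: h(1) = 42 and h(2) = 342; gcd(42, 342) = 6, so d ≤ 6.
We prove 6 | 2·3^r + 4·9^r for all r ≥ 1 by induction on r.
Base case (r = 1): h(1) = 42 = 6·(7), so 6 | h(1).
Inductive step: suppose the statement holds for some j ≥ 1, i.e. 6 | h(j). Then
h(j+1) − 9·h(j) = (2·3^(j+1) + 4·9^(j+1)) − 9·(2·3^j + 4·9^j) = (2)·3^j·(3 − 9) = (-12)·3^j. Since 6 | h(j) by the inductive hypothesis, 6 | 9·h(j); and 6 | -12 since -12 = 6·-2. Therefore 6 | h(j+1).
Hence, by induction on r, the claim holds for every r ≥ 1.
Therefore the largest such d is 6.

d = 6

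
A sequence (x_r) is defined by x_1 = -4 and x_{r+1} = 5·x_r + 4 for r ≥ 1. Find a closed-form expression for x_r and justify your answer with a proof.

Computing the first terms: x_1 = -4, x_2 = -16, x_3 = -76. This suggests x_r = -3·5^(r - 1) - 1.
When r = 1: the formula gives -4 = -4 = x_1.
For the inductive step, assume it holds for an arbitrary k ≥ 1, so x_k = -3·5^(k - 1) - 1.
Then x_{k+1} = 5·x_k + 4 = 5·(-3·5^(k - 1) - 1) + 4 = -3·5^k - 1 = -3·5^((k+1) - 1) - 1,
which is the claimed formula at r = k+1.
This completes the induction.

x_r = -3·5^(r - 1) - 1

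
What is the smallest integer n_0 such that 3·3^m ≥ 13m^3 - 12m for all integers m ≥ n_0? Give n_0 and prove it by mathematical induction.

n_0 = 7

At m = 6: 2187 < 2736, so the inequality fails and n_0 ≥ 7. We prove 3·3^m ≥ 13m^3 - 12m for all m ≥ 7.
For the base case m = 7: 3·3^m = 6561 and 13m^3 - 12m = 4375, so 6561 ≥ 4375.
Inductive step: assume the claim holds for m = k, so 3·3^k ≥ 13k^3 - 12k.
Then 3·3^(k + 1) = 3·(3·3^k) ≥ 3·(13k^3 - 12k).
Also, for k ≥ 7 we have 3·(13k^3 - 12k) ≥ 13(k+1)^3 - 12(k+1), since 3·(13k^3 - 12k) − (13(k+1)^3 - 12(k+1)) = 26k^3 - 39k^2 - 63k - 1, which is nonnegative for all k ≥ 7.
Combining, 3·3^(k + 1) ≥ 13(k+1)^3 - 12(k+1).
By the principle of mathematical induction, the result holds for all m ≥ 7.
Hence the smallest such n_0 is 7.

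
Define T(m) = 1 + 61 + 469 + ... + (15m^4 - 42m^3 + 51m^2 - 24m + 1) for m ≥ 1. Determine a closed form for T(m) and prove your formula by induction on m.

T(m) = m(3m^4 - 3m^3 + m^2 + 3m - 3)

We claim T(m) = m(3m^4 - 3m^3 + m^2 + 3m - 3) for all m ≥ 1.
Base case (m = 1): T(1) = 1, and the closed form gives 1. They agree.
Inductive step: suppose the statement holds for some i ≥ 1, so T(i) = i(3i^4 - 3i^3 + i^2 + 3i - 3).
Then T(i+1) = T(i) + (15i^4 + 18i^3 + 15i^2 + 12i + 1) = (i(3i^4 - 3i^3 + i^2 + 3i - 3)) + (15i^4 + 18i^3 + 15i^2 + 12i + 1).
Simplifying, T(i+1) = (i + 1)(3i^4 + 9i^3 + 10i^2 + 8i + 1) = (i+1)(3(i+1)^4 - 3(i+1)^3 + (i+1)^2 + 3(i+1) - 3),
which is the closed form with m = i+1.
This completes the induction.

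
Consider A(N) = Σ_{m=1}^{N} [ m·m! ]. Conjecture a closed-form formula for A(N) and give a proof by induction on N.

A(N) = (N + 1)! - 1

We claim A(N) = (N + 1)! - 1 for all N ≥ 1.
For the base case N = 1: A(1) = 1, and the closed form gives 1. They agree.
Inductive step: suppose the statement holds for some m ≥ 1, so A(m) = (m + 1)! - 1.
Then A(m+1) = A(m) + ((m + 1)(m + 1)!) = ((m + 1)! - 1) + ((m + 1)(m + 1)!).
Simplifying, A(m+1) = ((m+1) + 1)! - 1,
which is the closed form with N = m+1.
Hence, by induction on N, the claim holds for every N ≥ 1.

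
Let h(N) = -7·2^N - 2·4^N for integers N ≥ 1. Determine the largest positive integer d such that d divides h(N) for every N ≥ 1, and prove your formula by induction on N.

Computing the first values: h(1) = -22 and h(2) = -60; gcd(-22, -60) = 2, so d ≤ 2.
We prove 2 | -7·2^N - 2·4^N for all N ≥ 1 by induction on N.
Base case (N = 1): h(1) = -22 = 2·(-11), so 2 | h(1).
Inductive step: suppose the statement holds for some r ≥ 1, i.e. 2 | h(r). Then
h(r+1) − 4·h(r) = (-7·2^(r+1) - 2·4^(r+1)) − 4·(-7·2^r - 2·4^r) = (-7)·2^r·(2 − 4) = (14)·2^r. Since 2 | h(r) by the inductive hypothesis, 2 | 4·h(r); and 2 | 14 since 14 = 2·7. Therefore 2 | h(r+1).
Hence, by induction on N, the claim holds for every N ≥ 1.
Therefore the largest such d is 2.

d = 2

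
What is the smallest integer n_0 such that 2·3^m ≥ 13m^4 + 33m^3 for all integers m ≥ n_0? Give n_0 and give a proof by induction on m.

n_0 = 11

At m = 10: 118098 < 163000, so the inequality fails and n_0 ≥ 11. We prove 2·3^m ≥ 13m^4 + 33m^3 for all m ≥ 11.
Base step (m = 11): 2·3^m = 354294 and 13m^4 + 33m^3 = 234256, so 354294 ≥ 234256.
Inductive step: assume the claim holds for m = i, so 2·3^i ≥ 13i^4 + 33i^3.
Then 2·3^(i + 1) = 3·(2·3^i) ≥ 3·(13i^4 + 33i^3).
Also, for i ≥ 11 we have 3·(13i^4 + 33i^3) ≥ 13(i+1)^4 + 33(i+1)^3, since 3·(13i^4 + 33i^3) − (13(i+1)^4 + 33(i+1)^3) = 26i^4 + 14i^3 - 177i^2 - 151i - 46, which is nonnegative for all i ≥ 11.
Combining, 2·3^(i + 1) ≥ 13(i+1)^4 + 33(i+1)^3.
Hence, by induction on m, the claim holds for every m ≥ 11.
Hence the smallest such n_0 is 11.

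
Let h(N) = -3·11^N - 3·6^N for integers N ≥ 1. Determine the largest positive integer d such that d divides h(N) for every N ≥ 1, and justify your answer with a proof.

d = 3

Computing the first values: h(1) = -51 and h(2) = -471; gcd(-51, -471) = 3, so d ≤ 3.
We prove 3 | -3·11^N - 3·6^N for all N ≥ 1 by induction on N.
When N = 1: h(1) = -51 = 3·(-17), so 3 | h(1).
Inductive step: assume the claim holds for N = m, i.e. 3 | h(m). Then
h(m+1) − 11·h(m) = (-3·11^(m+1) - 3·6^(m+1)) − 11·(-3·11^m - 3·6^m) = (-3)·6^m·(6 − 11) = (15)·6^m. Since 3 | h(m) by the inductive hypothesis, 3 | 11·h(m); and 3 | 15 since 15 = 3·5. Therefore 3 | h(m+1).
By the principle of mathematical induction, the result holds for all N ≥ 1.
Therefore the largest such d is 3.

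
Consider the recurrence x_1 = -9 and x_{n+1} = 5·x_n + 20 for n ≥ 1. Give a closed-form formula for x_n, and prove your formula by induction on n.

x_n = -4·5^(n - 1) - 5

Computing the first terms: x_1 = -9, x_2 = -25, x_3 = -105. This suggests x_n = -4·5^(n - 1) - 5.
Base case (n = 1): the formula gives -9 = -9 = x_1.
Inductive step: assume the claim holds for n = m, so x_m = -4·5^(m - 1) - 5.
Then x_{m+1} = 5·x_m + 20 = 5·(-4·5^(m - 1) - 5) + 20 = -4·5^m - 5 = -4·5^((m+1) - 1) - 5,
which is the claimed formula at n = m+1.
This completes the induction.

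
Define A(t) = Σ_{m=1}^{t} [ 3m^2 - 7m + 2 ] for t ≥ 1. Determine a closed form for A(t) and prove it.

We claim A(t) = t(t^2 - 2t - 1) for all t ≥ 1.
Base step (t = 1): A(1) = -2, and the closed form gives -2. They agree.
Inductive step: assume the claim holds for t = m, so A(m) = m(m^2 - 2m - 1).
Then A(m+1) = A(m) + (3m^2 - m - 2) = (m(m^2 - 2m - 1)) + (3m^2 - m - 2).
Simplifying, A(m+1) = (m + 1)(m^2 - 2) = (m+1)((m+1)^2 - 2(m+1) - 1),
which is the closed form with t = m+1.
This completes the induction.

A(t) = t(t^2 - 2t - 1)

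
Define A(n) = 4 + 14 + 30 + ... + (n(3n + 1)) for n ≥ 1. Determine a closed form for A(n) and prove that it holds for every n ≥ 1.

A(n) = n(n + 1)^2

We claim A(n) = n(n + 1)^2 for all n ≥ 1.
Base step (n = 1): A(1) = 4, and the closed form gives 4. They agree.
For the inductive step, assume it holds for an arbitrary j ≥ 1, so A(j) = j(j^2 + 2j + 1).
Then A(j+1) = A(j) + ((j + 1)(3j + 4)) = (j(j^2 + 2j + 1)) + ((j + 1)(3j + 4)).
Simplifying, A(j+1) = (j + 1)(j + 2)^2 = (j+1)((j+1) + 1)^2,
which is the closed form with n = j+1.
By the principle of mathematical induction, the result holds for all n ≥ 1.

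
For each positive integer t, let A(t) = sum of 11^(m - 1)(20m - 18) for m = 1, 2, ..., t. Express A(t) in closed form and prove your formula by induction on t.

We claim A(t) = 2·11^t(t - 1) + 2 for all t ≥ 1.
Base step (t = 1): A(1) = 2, and the closed form gives 2. They agree.
Inductive step: assume the claim holds for t = m, so A(m) = 2·11^m(m - 1) + 2.
Then A(m+1) = A(m) + (11^m(20m + 2)) = (2·11^m(m - 1) + 2) + (11^m(20m + 2)).
Simplifying, A(m+1) = 22·11^m·m + 2 = 2·11^(m+1)((m+1) - 1) + 2,
which is the closed form with t = m+1.
Hence, by induction on t, the claim holds for every t ≥ 1.

A(t) = 2·11^t(t - 1) + 2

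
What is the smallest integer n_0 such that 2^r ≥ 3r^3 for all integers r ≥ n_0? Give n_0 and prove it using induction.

At r = 12: 4096 < 5184, so the inequality fails and n_0 ≥ 13. We prove 2^r ≥ 3r^3 for all r ≥ 13.
For the base case r = 13: 2^r = 8192 and 3r^3 = 6591, so 8192 ≥ 6591.
Suppose the result is true for r = j, so 2^j ≥ 3j^3.
Then 2^(j + 1) = 2·(2^j) ≥ 2·(3j^3).
Also, for j ≥ 13 we have 2·(3j^3) ≥ 3(j+1)^3, since 2 ≥ (1 + 1/j)^3 for all j ≥ 13.
Combining, 2^(j + 1) ≥ 3(j+1)^3.
Hence, by induction on r, the claim holds for every r ≥ 13.
Hence the smallest such n_0 is 13.

n_0 = 13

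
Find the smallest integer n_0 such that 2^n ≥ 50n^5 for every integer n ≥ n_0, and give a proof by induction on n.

At n = 30: 1073741824 < 1215000000, so the inequality fails and n_0 ≥ 31. We prove 2^n ≥ 50n^5 for all n ≥ 31.
Base case (n = 31): 2^n = 2147483648 and 50n^5 = 1431457550, so 2147483648 ≥ 1431457550.
Suppose the result is true for n = m, so 2^m ≥ 50m^5.
Then 2^(m + 1) = 2·(2^m) ≥ 2·(50m^5).
Also, for m ≥ 31 we have 2·(50m^5) ≥ 50(m+1)^5, since 2 ≥ (1 + 1/m)^5 for all m ≥ 31.
Combining, 2^(m + 1) ≥ 50(m+1)^5.
By induction, the statement is established for all n ≥ 31.
Hence the smallest such n_0 is 31.

n_0 = 31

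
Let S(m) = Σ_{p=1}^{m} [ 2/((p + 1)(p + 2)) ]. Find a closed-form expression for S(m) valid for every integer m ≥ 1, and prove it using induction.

We claim S(m) = m/(m + 2) for all m ≥ 1.
Base case (m = 1): S(1) = 1/3, and the closed form gives 1/3. They agree.
Inductive step: suppose the statement holds for some p ≥ 1, so S(p) = p/(p + 2).
Then S(p+1) = S(p) + (2/((p + 2)(p + 3))) = (p/(p + 2)) + (2/((p + 2)(p + 3))).
Simplifying, S(p+1) = (p + 1)/(p + 3) = (p+1)/((p+1) + 2),
which is the closed form with m = p+1.
By induction, the statement is established for all m ≥ 1.

S(m) = m/(m + 2)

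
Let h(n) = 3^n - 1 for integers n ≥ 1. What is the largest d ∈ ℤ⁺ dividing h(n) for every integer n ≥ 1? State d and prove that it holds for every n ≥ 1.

Computing the first values: h(1) = 2 and h(2) = 8; gcd(2, 8) = 2, so d ≤ 2.
We prove 2 | 3^n - 1 for all n ≥ 1 by induction on n.
Base step (n = 1): h(1) = 2 = 2·(1), so 2 | h(1).
Suppose the result is true for n = j, i.e. 2 | h(j). Then
3^{j+1} − 1^{j+1} = 3·3^j − 1·1^j = 3·(3^j − 1^j) + (2)·1^j. The first term is divisible by 2 by the inductive hypothesis, and the second term (2)·1^j is divisible by 2 since 2 | 2. Hence 2 | h(j+1).
By induction, the statement is established for all n ≥ 1.
Therefore the largest such d is 2.

d = 2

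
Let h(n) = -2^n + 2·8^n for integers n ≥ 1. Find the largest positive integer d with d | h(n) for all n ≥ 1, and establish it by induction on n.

Computing the first values: h(1) = 14 and h(2) = 124; gcd(14, 124) = 2, so d ≤ 2.
We prove 2 | -2^n + 2·8^n for all n ≥ 1 by induction on n.
When n = 1: h(1) = 14 = 2·(7), so 2 | h(1).
Inductive step: suppose the statement holds for some i ≥ 1, i.e. 2 | h(i). Then
h(i+1) − 8·h(i) = (-2^(i+1) + 2·8^(i+1)) − 8·(-2^i + 2·8^i) = (-1)·2^i·(2 − 8) = (6)·2^i. Since 2 | h(i) by the inductive hypothesis, 2 | 8·h(i); and 2 | 6 since 6 = 2·3. Therefore 2 | h(i+1).
By induction, the statement is established for all n ≥ 1.
Therefore the largest such d is 2.

d = 2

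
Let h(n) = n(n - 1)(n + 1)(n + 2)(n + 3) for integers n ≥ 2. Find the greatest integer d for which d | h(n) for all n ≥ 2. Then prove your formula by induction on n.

d = 120

Computing the first values: h(2) = 120 and h(3) = 720; gcd(120, 720) = 120, so d ≤ 120.
We prove 120 | n(n - 1)(n + 1)(n + 2)(n + 3) for all n ≥ 2 by induction on n.
Base step (n = 2): h(2) = 120 = 120·(1), so 120 | h(2).
Inductive step: assume the claim holds for n = m, i.e. 120 | h(m). Then
h(m+1) − h(m) = m·(m+1)·(m+2)·(m+3)·(m+4) − (m-1)·m·(m+1)·(m+2)·(m+3) = m·(m+1)·(m+2)·(m+3)·[(m+4) − (m-1)] = 5·m·(m+1)·(m+2)·(m+3). The product of 4 consecutive integers is divisible by (4)! = 24, so h(m+1) − h(m) is divisible by 5·24 = 120. By the inductive hypothesis 120 | h(m), hence 120 | h(m+1).
Hence, by induction on n, the claim holds for every n ≥ 2.
Therefore the largest such d is 120.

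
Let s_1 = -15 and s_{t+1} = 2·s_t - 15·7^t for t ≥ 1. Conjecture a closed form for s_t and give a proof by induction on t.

Computing the first terms: s_1 = -15, s_2 = -135, s_3 = -1005. This suggests s_t = 3·2^t - 3·7^t.
Base step (t = 1): the formula gives -15 = -15 = s_1.
Inductive step: suppose the statement holds for some p ≥ 1, so s_p = 3·2^p - 3·7^p.
Then s_{p+1} = 2·s_p - 15·7^p = 2·(3·2^p - 3·7^p) - 15·7^p = 3·2^(p + 1) - 3·7^(p + 1),
which is the claimed formula at t = p+1.
Hence, by induction on t, the claim holds for every t ≥ 1.

s_t = 3·2^t - 3·7^t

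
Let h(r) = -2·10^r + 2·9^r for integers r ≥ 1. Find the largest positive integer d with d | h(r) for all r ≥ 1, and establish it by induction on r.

d = 2

Computing the first values: h(1) = -2 and h(2) = -38; gcd(-2, -38) = 2, so d ≤ 2.
We prove 2 | -2·10^r + 2·9^r for all r ≥ 1 by induction on r.
Base case (r = 1): h(1) = -2 = 2·(-1), so 2 | h(1).
For the inductive step, assume it holds for an arbitrary i ≥ 1, i.e. 2 | h(i). Then
h(i+1) − 10·h(i) = (-2·10^(i+1) + 2·9^(i+1)) − 10·(-2·10^i + 2·9^i) = (2)·9^i·(9 − 10) = (-2)·9^i. Since 2 | h(i) by the inductive hypothesis, 2 | 10·h(i); and 2 | -2 since -2 = 2·-1. Therefore 2 | h(i+1).
This completes the induction.
Therefore the largest such d is 2.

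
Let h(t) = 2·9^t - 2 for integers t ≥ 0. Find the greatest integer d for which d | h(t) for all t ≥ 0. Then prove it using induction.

d = 16

Computing the first values: h(0) = 0 and h(1) = 16; gcd(0, 16) = 16, so d ≤ 16.
We prove 16 | 2·9^t - 2 for all t ≥ 0 by induction on t.
Base case (t = 0): h(0) = 0 = 16·(0), so 16 | h(0).
For the inductive step, assume it holds for an arbitrary r ≥ 0, i.e. 16 | h(r). Then
h(r+1) = 2·9^(r+1) - 2 = 9·(2·9^r - 2) + 16 = 9·h(r) + 16. The first term is divisible by 16 by the inductive hypothesis, and 16 is divisible by 16. Hence 16 | h(r+1).
By induction, the statement is established for all t ≥ 0.
Therefore the largest such d is 16.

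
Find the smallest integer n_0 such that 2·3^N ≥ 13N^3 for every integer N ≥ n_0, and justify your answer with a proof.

n_0 = 8

At N = 7: 4374 < 4459, so the inequality fails and n_0 ≥ 8. We prove 2·3^N ≥ 13N^3 for all N ≥ 8.
For the base case N = 8: 2·3^N = 13122 and 13N^3 = 6656, so 13122 ≥ 6656.
Inductive step: assume the claim holds for N = m, so 2·3^m ≥ 13m^3.
Then 2·3^(m + 1) = 3·(2·3^m) ≥ 3·(13m^3).
Also, for m ≥ 8 we have 3·(13m^3) ≥ 13(m+1)^3, since 3 ≥ (1 + 1/m)^3 for all m ≥ 8.
Combining, 2·3^(m + 1) ≥ 13(m+1)^3.
Hence, by induction on N, the claim holds for every N ≥ 8.
Hence the smallest such n_0 is 8.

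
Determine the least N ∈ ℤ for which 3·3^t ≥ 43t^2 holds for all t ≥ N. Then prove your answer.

At t = 5: 729 < 1075, so the inequality fails and N ≥ 6. We prove 3·3^t ≥ 43t^2 for all t ≥ 6.
Base step (t = 6): 3·3^t = 2187 and 43t^2 = 1548, so 2187 ≥ 1548.
Inductive step: suppose the statement holds for some m ≥ 6, so 3·3^m ≥ 43m^2.
Then 3·3^(m + 1) = 3·(3·3^m) ≥ 3·(43m^2).
Also, for m ≥ 6 we have 3·(43m^2) ≥ 43(m+1)^2, since 3 ≥ (1 + 1/m)^2 for all m ≥ 6.
Combining, 3·3^(m + 1) ≥ 43(m+1)^2.
This completes the induction.
Hence the smallest such N is 6.

N = 6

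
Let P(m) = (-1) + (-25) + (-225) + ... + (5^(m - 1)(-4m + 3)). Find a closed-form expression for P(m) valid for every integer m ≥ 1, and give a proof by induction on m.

P(m) = 5^m(-m + 1) - 1

We claim P(m) = 5^m(-m + 1) - 1 for all m ≥ 1.
Base step (m = 1): P(1) = -1, and the closed form gives -1. They agree.
Inductive step: suppose the statement holds for some k ≥ 1, so P(k) = 5^k(-k + 1) - 1.
Then P(k+1) = P(k) + (5^k(-4k - 1)) = (5^k(-k + 1) - 1) + (5^k(-4k - 1)).
Simplifying, P(k+1) = -5·5^k·k - 1 = 5^(k+1)(-(k+1) + 1) - 1,
which is the closed form with m = k+1.
By induction, the statement is established for all m ≥ 1.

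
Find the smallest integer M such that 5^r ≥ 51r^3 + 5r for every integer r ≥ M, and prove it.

M = 6

At r = 5: 3125 < 6400, so the inequality fails and M ≥ 6. We prove 5^r ≥ 51r^3 + 5r for all r ≥ 6.
Base step (r = 6): 5^r = 15625 and 51r^3 + 5r = 11046, so 15625 ≥ 11046.
Suppose the result is true for r = m, so 5^m ≥ 51m^3 + 5m.
Then 5^(m + 1) = 5·(5^m) ≥ 5·(51m^3 + 5m).
Also, for m ≥ 6 we have 5·(51m^3 + 5m) ≥ 51(m+1)^3 + 5(m+1), since 5·(51m^3 + 5m) − (51(m+1)^3 + 5(m+1)) = 204m^3 - 153m^2 - 133m - 56, which is nonnegative for all m ≥ 6.
Combining, 5^(m + 1) ≥ 51(m+1)^3 + 5(m+1).
Hence, by induction on r, the claim holds for every r ≥ 6.
Hence the smallest such M is 6.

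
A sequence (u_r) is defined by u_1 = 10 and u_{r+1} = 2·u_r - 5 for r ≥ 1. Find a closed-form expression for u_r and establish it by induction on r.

Computing the first terms: u_1 = 10, u_2 = 15, u_3 = 25. This suggests u_r = 5·2^(r - 1) + 5.
When r = 1: the formula gives 10 = 10 = u_1.
Inductive step: assume the claim holds for r = m, so u_m = 5·2^(m - 1) + 5.
Then u_{m+1} = 2·u_m - 5 = 2·(5·2^(m - 1) + 5) - 5 = 5·2^m + 5 = 5·2^((m+1) - 1) + 5,
which is the claimed formula at r = m+1.
This completes the induction.

u_r = 5·2^(r - 1) + 5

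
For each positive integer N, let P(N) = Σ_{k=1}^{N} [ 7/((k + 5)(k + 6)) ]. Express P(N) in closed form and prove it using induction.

We claim P(N) = 7N/(6(N + 6)) for all N ≥ 1.
When N = 1: P(1) = 1/6, and the closed form gives 1/6. They agree.
Inductive step: suppose the statement holds for some k ≥ 1, so P(k) = 7k/(6(k + 6)).
Then P(k+1) = P(k) + (7/((k + 6)(k + 7))) = (7k/(6(k + 6))) + (7/((k + 6)(k + 7))).
Simplifying, P(k+1) = 7(k + 1)/(6(k + 7)) = 7(k+1)/(6((k+1) + 6)),
which is the closed form with N = k+1.
This completes the induction.

P(N) = 7N/(6(N + 6))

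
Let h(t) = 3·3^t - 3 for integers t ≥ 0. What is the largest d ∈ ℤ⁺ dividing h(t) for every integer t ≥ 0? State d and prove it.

d = 6

Computing the first values: h(0) = 0 and h(1) = 6; gcd(0, 6) = 6, so d ≤ 6.
We prove 6 | 3·3^t - 3 for all t ≥ 0 by induction on t.
Base step (t = 0): h(0) = 0 = 6·(0), so 6 | h(0).
Inductive step: suppose the statement holds for some i ≥ 0, i.e. 6 | h(i). Then
h(i+1) = 3·3^(i+1) - 3 = 3·(3·3^i - 3) + 6 = 3·h(i) + 6. The first term is divisible by 6 by the inductive hypothesis, and 6 is divisible by 6. Hence 6 | h(i+1).
By induction, the statement is established for all t ≥ 0.
Therefore the largest such d is 6.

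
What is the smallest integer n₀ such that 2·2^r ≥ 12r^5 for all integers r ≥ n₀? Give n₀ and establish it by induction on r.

n₀ = 27

At r = 26: 134217728 < 142576512, so the inequality fails and n₀ ≥ 27. We prove 2·2^r ≥ 12r^5 for all r ≥ 27.
Base step (r = 27): 2·2^r = 268435456 and 12r^5 = 172186884, so 268435456 ≥ 172186884.
Inductive step: suppose the statement holds for some i ≥ 27, so 2·2^i ≥ 12i^5.
Then 2·2^(i + 1) = 2·(2·2^i) ≥ 2·(12i^5).
Also, for i ≥ 27 we have 2·(12i^5) ≥ 12(i+1)^5, since 2 ≥ (1 + 1/i)^5 for all i ≥ 27.
Combining, 2·2^(i + 1) ≥ 12(i+1)^5.
By the principle of mathematical induction, the result holds for all r ≥ 27.
Hence the smallest such n₀ is 27.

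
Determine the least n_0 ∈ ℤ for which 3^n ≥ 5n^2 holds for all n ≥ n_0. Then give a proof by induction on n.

At n = 3: 27 < 45, so the inequality fails and n_0 ≥ 4. We prove 3^n ≥ 5n^2 for all n ≥ 4.
When n = 4: 3^n = 81 and 5n^2 = 80, so 81 ≥ 80.
Inductive step: assume the claim holds for n = k, so 3^k ≥ 5k^2.
Then 3^(k + 1) = 3·(3^k) ≥ 3·(5k^2).
Also, for k ≥ 4 we have 3·(5k^2) ≥ 5(k+1)^2, since 3 ≥ (1 + 1/k)^2 for all k ≥ 4.
Combining, 3^(k + 1) ≥ 5(k+1)^2.
Hence, by induction on n, the claim holds for every n ≥ 4.
Hence the smallest such n_0 is 4.

n_0 = 4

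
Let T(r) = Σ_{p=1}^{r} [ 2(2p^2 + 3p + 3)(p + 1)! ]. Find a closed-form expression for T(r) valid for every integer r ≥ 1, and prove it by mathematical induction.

T(r) = (4r + 2)(r + 2)! - 4

We claim T(r) = (4r + 2)(r + 2)! - 4 for all r ≥ 1.
When r = 1: T(1) = 32, and the closed form gives 32. They agree.
Inductive step: suppose the statement holds for some p ≥ 1, so T(p) = (4p + 2)(p + 2)! - 4.
Then T(p+1) = T(p) + (2(2p^2 + 7p + 8)(p + 2)!) = ((4p + 2)(p + 2)! - 4) + (2(2p^2 + 7p + 8)(p + 2)!).
Simplifying, T(p+1) = (4(p+1) + 2)((p+1) + 2)! - 4,
which is the closed form with r = p+1.
By induction, the statement is established for all r ≥ 1.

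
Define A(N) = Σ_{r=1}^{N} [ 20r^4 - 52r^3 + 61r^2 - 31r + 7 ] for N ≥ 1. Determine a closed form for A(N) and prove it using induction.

We claim A(N) = N(4N^4 - 3N^3 + N^2 + 2N + 1) for all N ≥ 1.
Base step (N = 1): A(1) = 5, and the closed form gives 5. They agree.
Inductive step: suppose the statement holds for some r ≥ 1, so A(r) = r(4r^4 - 3r^3 + r^2 + 2r + 1).
Then A(r+1) = A(r) + (20r^4 + 28r^3 + 25r^2 + 15r + 5) = (r(4r^4 - 3r^3 + r^2 + 2r + 1)) + (20r^4 + 28r^3 + 25r^2 + 15r + 5).
Simplifying, A(r+1) = (r + 1)(4r^4 + 13r^3 + 16r^2 + 11r + 5) = (r+1)(4(r+1)^4 - 3(r+1)^3 + (r+1)^2 + 2(r+1) + 1),
which is the closed form with N = r+1.
By the principle of mathematical induction, the result holds for all N ≥ 1.

A(N) = N(4N^4 - 3N^3 + N^2 + 2N + 1)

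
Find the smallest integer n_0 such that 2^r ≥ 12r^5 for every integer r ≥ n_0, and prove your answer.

At r = 27: 134217728 < 172186884, so the inequality fails and n_0 ≥ 28. We prove 2^r ≥ 12r^5 for all r ≥ 28.
Base case (r = 28): 2^r = 268435456 and 12r^5 = 206524416, so 268435456 ≥ 206524416.
Inductive step: assume the claim holds for r = j, so 2^j ≥ 12j^5.
Then 2^(j + 1) = 2·(2^j) ≥ 2·(12j^5).
Also, for j ≥ 28 we have 2·(12j^5) ≥ 12(j+1)^5, since 2 ≥ (1 + 1/j)^5 for all j ≥ 28.
Combining, 2^(j + 1) ≥ 12(j+1)^5.
By the principle of mathematical induction, the result holds for all r ≥ 28.
Hence the smallest such n_0 is 28.

n_0 = 28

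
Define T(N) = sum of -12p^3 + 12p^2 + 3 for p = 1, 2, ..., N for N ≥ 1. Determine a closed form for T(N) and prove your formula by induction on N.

We claim T(N) = -N(3N^3 + 2N^2 - 3N - 5) for all N ≥ 1.
For the base case N = 1: T(1) = 3, and the closed form gives 3. They agree.
Inductive step: suppose the statement holds for some p ≥ 1, so T(p) = p(-3p^3 - 2p^2 + 3p + 5).
Then T(p+1) = T(p) + (-12p^3 - 24p^2 - 12p + 3) = (p(-3p^3 - 2p^2 + 3p + 5)) + (-12p^3 - 24p^2 - 12p + 3).
Simplifying, T(p+1) = -(p + 1)(3p^3 + 11p^2 + 10p - 3) = -(p+1)(3(p+1)^3 + 2(p+1)^2 - 3(p+1) - 5),
which is the closed form with N = p+1.
By induction, the statement is established for all N ≥ 1.

T(N) = -N(3N^3 + 2N^2 - 3N - 5)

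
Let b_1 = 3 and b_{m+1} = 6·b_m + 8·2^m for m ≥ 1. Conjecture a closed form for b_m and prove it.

Computing the first terms: b_1 = 3, b_2 = 34, b_3 = 236. This suggests b_m = -2^(m + 1) + 7·6^(m - 1).
For the base case m = 1: the formula gives 3 = 3 = b_1.
For the inductive step, assume it holds for an arbitrary j ≥ 1, so b_j = -2^(j + 1) + 7·6^(j - 1).
Then b_{j+1} = 6·b_j + 8·2^j = 6·(-2^(j + 1) + 7·6^(j - 1)) + 8·2^j = -2^(j + 2) + 7·6^j = -2^((j+1) + 1) + 7·6^((j+1) - 1),
which is the claimed formula at m = j+1.
By induction, the statement is established for all m ≥ 1.

b_m = -2^(m + 1) + 7·6^(m - 1)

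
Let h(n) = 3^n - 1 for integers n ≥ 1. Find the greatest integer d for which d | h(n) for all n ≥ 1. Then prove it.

d = 2

Computing the first values: h(1) = 2 and h(2) = 8; gcd(2, 8) = 2, so d ≤ 2.
We prove 2 | 3^n - 1 for all n ≥ 1 by induction on n.
Base case (n = 1): h(1) = 2 = 2·(1), so 2 | h(1).
For the inductive step, assume it holds for an arbitrary r ≥ 1, i.e. 2 | h(r). Then
3^{r+1} − 1^{r+1} = 3·3^r − 1·1^r = 3·(3^r − 1^r) + (2)·1^r. The first term is divisible by 2 by the inductive hypothesis, and the second term (2)·1^r is divisible by 2 since 2 | 2. Hence 2 | h(r+1).
By induction, the statement is established for all n ≥ 1.
Therefore the largest such d is 2.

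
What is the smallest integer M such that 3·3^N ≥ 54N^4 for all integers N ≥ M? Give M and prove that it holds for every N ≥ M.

At N = 11: 531441 < 790614, so the inequality fails and M ≥ 12. We prove 3·3^N ≥ 54N^4 for all N ≥ 12.
Base step (N = 12): 3·3^N = 1594323 and 54N^4 = 1119744, so 1594323 ≥ 1119744.
For the inductive step, assume it holds for an arbitrary j ≥ 12, so 3·3^j ≥ 54j^4.
Then 3·3^(j + 1) = 3·(3·3^j) ≥ 3·(54j^4).
Also, for j ≥ 12 we have 3·(54j^4) ≥ 54(j+1)^4, since 3 ≥ (1 + 1/j)^4 for all j ≥ 12.
Combining, 3·3^(j + 1) ≥ 54(j+1)^4.
Hence, by induction on N, the claim holds for every N ≥ 12.
Hence the smallest such M is 12.

M = 12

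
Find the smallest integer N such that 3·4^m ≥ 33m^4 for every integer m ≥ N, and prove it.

N = 8

At m = 7: 49152 < 79233, so the inequality fails and N ≥ 8. We prove 3·4^m ≥ 33m^4 for all m ≥ 8.
Base case (m = 8): 3·4^m = 196608 and 33m^4 = 135168, so 196608 ≥ 135168.
Inductive step: assume the claim holds for m = k, so 3·4^k ≥ 33k^4.
Then 3·4^(k + 1) = 4·(3·4^k) ≥ 4·(33k^4).
Also, for k ≥ 8 we have 4·(33k^4) ≥ 33(k+1)^4, since 4 ≥ (1 + 1/k)^4 for all k ≥ 8.
Combining, 3·4^(k + 1) ≥ 33(k+1)^4.
By the principle of mathematical induction, the result holds for all m ≥ 8.
Hence the smallest such N is 8.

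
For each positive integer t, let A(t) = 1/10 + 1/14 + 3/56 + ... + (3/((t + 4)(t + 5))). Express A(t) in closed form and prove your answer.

A(t) = 3t/(5(t + 5))

We claim A(t) = 3t/(5(t + 5)) for all t ≥ 1.
For the base case t = 1: A(1) = 1/10, and the closed form gives 1/10. They agree.
Suppose the result is true for t = j, so A(j) = 3j/(5(j + 5)).
Then A(j+1) = A(j) + (3/((j + 5)(j + 6))) = (3j/(5(j + 5))) + (3/((j + 5)(j + 6))).
Simplifying, A(j+1) = 3(j + 1)/(5(j + 6)) = 3(j+1)/(5((j+1) + 5)),
which is the closed form with t = j+1.
By the principle of mathematical induction, the result holds for all t ≥ 1.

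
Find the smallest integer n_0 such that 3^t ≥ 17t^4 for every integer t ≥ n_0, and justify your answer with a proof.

At t = 11: 177147 < 248897, so the inequality fails and n_0 ≥ 12. We prove 3^t ≥ 17t^4 for all t ≥ 12.
Base case (t = 12): 3^t = 531441 and 17t^4 = 352512, so 531441 ≥ 352512.
Suppose the result is true for t = j, so 3^j ≥ 17j^4.
Then 3^(j + 1) = 3·(3^j) ≥ 3·(17j^4).
Also, for j ≥ 12 we have 3·(17j^4) ≥ 17(j+1)^4, since 3 ≥ (1 + 1/j)^4 for all j ≥ 12.
Combining, 3^(j + 1) ≥ 17(j+1)^4.
Hence, by induction on t, the claim holds for every t ≥ 12.
Hence the smallest such n_0 is 12.

n_0 = 12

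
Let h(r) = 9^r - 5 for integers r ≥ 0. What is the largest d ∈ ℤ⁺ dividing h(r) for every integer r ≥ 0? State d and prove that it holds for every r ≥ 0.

d = 4

Computing the first values: h(0) = -4 and h(1) = 4; gcd(-4, 4) = 4, so d ≤ 4.
We prove 4 | 9^r - 5 for all r ≥ 0 by induction on r.
For the base case r = 0: h(0) = -4 = 4·(-1), so 4 | h(0).
For the inductive step, assume it holds for an arbitrary k ≥ 0, i.e. 4 | h(k). Then
h(k+1) = 9^(k+1) - 5 = 9·(9^k - 5) + 40 = 9·h(k) + 40. The first term is divisible by 4 by the inductive hypothesis, and 40 is divisible by 4. Hence 4 | h(k+1).
Hence, by induction on r, the claim holds for every r ≥ 0.
Therefore the largest such d is 4.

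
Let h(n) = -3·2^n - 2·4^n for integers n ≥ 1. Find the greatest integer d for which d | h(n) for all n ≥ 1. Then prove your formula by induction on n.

Computing the first values: h(1) = -14 and h(2) = -44; gcd(-14, -44) = 2, so d ≤ 2.
We prove 2 | -3·2^n - 2·4^n for all n ≥ 1 by induction on n.
Base case (n = 1): h(1) = -14 = 2·(-7), so 2 | h(1).
Inductive step: suppose the statement holds for some r ≥ 1, i.e. 2 | h(r). Then
h(r+1) − 4·h(r) = (-3·2^(r+1) - 2·4^(r+1)) − 4·(-3·2^r - 2·4^r) = (-3)·2^r·(2 − 4) = (6)·2^r. Since 2 | h(r) by the inductive hypothesis, 2 | 4·h(r); and 2 | 6 since 6 = 2·3. Therefore 2 | h(r+1).
This completes the induction.
Therefore the largest such d is 2.

d = 2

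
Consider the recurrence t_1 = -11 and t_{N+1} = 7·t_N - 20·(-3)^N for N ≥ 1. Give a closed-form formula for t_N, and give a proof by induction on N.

Computing the first terms: t_1 = -11, t_2 = -17, t_3 = -299. This suggests t_N = 2(-3)^N - 5·7^(N - 1).
For the base case N = 1: the formula gives -11 = -11 = t_1.
Suppose the result is true for N = r, so t_r = 2(-3)^r - 5·7^(r - 1).
Then t_{r+1} = 7·t_r - 20·(-3)^r = 7·(2(-3)^r - 5·7^(r - 1)) - 20·(-3)^r = 2(-3)^(r + 1) - 5·7^r = 2(-3)^(r+1) - 5·7^((r+1) - 1),
which is the claimed formula at N = r+1.
By the principle of mathematical induction, the result holds for all N ≥ 1.

t_N = 2(-3)^N - 5·7^(N - 1)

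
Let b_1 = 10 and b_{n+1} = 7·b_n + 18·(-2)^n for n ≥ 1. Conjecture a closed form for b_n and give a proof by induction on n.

Computing the first terms: b_1 = 10, b_2 = 34, b_3 = 310. This suggests b_n = (-2)^(n + 1) + 6·7^(n - 1).
For the base case n = 1: the formula gives 10 = 10 = b_1.
Inductive step: suppose the statement holds for some i ≥ 1, so b_i = (-2)^(i + 1) + 6·7^(i - 1).
Then b_{i+1} = 7·b_i + 18·(-2)^i = 7·((-2)^(i + 1) + 6·7^(i - 1)) + 18·(-2)^i = (-2)^(i + 2) + 6·7^i = (-2)^((i+1) + 1) + 6·7^((i+1) - 1),
which is the claimed formula at n = i+1.
By induction, the statement is established for all n ≥ 1.

b_n = (-2)^(n + 1) + 6·7^(n - 1)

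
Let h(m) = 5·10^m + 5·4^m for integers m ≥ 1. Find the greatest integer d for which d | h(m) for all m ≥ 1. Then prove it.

d = 10

Computing the first values: h(1) = 70 and h(2) = 580; gcd(70, 580) = 10, so d ≤ 10.
We prove 10 | 5·10^m + 5·4^m for all m ≥ 1 by induction on m.
For the base case m = 1: h(1) = 70 = 10·(7), so 10 | h(1).
Suppose the result is true for m = k, i.e. 10 | h(k). Then
h(k+1) − 10·h(k) = (5·10^(k+1) + 5·4^(k+1)) − 10·(5·10^k + 5·4^k) = (5)·4^k·(4 − 10) = (-30)·4^k. Since 10 | h(k) by the inductive hypothesis, 10 | 10·h(k); and 10 | -30 since -30 = 10·-3. Therefore 10 | h(k+1).
This completes the induction.
Therefore the largest such d is 10.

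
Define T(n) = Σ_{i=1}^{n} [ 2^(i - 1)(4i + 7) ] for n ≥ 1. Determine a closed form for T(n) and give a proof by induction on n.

We claim T(n) = 2^n(4n + 3) - 3 for all n ≥ 1.
For the base case n = 1: T(1) = 11, and the closed form gives 11. They agree.
Suppose the result is true for n = i, so T(i) = 2^i(4i + 3) - 3.
Then T(i+1) = T(i) + (2^i(4i + 11)) = (2^i(4i + 3) - 3) + (2^i(4i + 11)).
Simplifying, T(i+1) = 8·2^i·i + 14·2^i - 3 = 2^(i+1)(4(i+1) + 3) - 3,
which is the closed form with n = i+1.
This completes the induction.

T(n) = 2^n(4n + 3) - 3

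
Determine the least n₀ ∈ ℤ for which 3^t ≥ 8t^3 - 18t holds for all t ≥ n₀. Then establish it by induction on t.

n₀ = 8

At t = 7: 2187 < 2618, so the inequality fails and n₀ ≥ 8. We prove 3^t ≥ 8t^3 - 18t for all t ≥ 8.
Base case (t = 8): 3^t = 6561 and 8t^3 - 18t = 3952, so 6561 ≥ 3952.
Inductive step: assume the claim holds for t = p, so 3^p ≥ 8p^3 - 18p.
Then 3^(p + 1) = 3·(3^p) ≥ 3·(8p^3 - 18p).
Also, for p ≥ 8 we have 3·(8p^3 - 18p) ≥ 8(p+1)^3 - 18(p+1), since 3·(8p^3 - 18p) − (8(p+1)^3 - 18(p+1)) = 16p^3 - 24p^2 - 60p + 10, which is nonnegative for all p ≥ 8.
Combining, 3^(p + 1) ≥ 8(p+1)^3 - 18(p+1).
Hence, by induction on t, the claim holds for every t ≥ 8.
Hence the smallest such n₀ is 8.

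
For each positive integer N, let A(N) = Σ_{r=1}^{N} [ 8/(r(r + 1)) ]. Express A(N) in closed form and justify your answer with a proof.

We claim A(N) = 8N/(N + 1) for all N ≥ 1.
Base step (N = 1): A(1) = 4, and the closed form gives 4. They agree.
For the inductive step, assume it holds for an arbitrary r ≥ 1, so A(r) = 8r/(r + 1).
Then A(r+1) = A(r) + (8/((r + 1)(r + 2))) = (8r/(r + 1)) + (8/((r + 1)(r + 2))).
Simplifying, A(r+1) = 8(r + 1)/(r + 2) = 8(r+1)/((r+1) + 1),
which is the closed form with N = r+1.
This completes the induction.

A(N) = 8N/(N + 1)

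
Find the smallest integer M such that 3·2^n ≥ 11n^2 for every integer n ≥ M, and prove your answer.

At n = 7: 384 < 539, so the inequality fails and M ≥ 8. We prove 3·2^n ≥ 11n^2 for all n ≥ 8.
For the base case n = 8: 3·2^n = 768 and 11n^2 = 704, so 768 ≥ 704.
For the inductive step, assume it holds for an arbitrary k ≥ 8, so 3·2^k ≥ 11k^2.
Then 3·2^(k + 1) = 2·(3·2^k) ≥ 2·(11k^2).
Also, for k ≥ 8 we have 2·(11k^2) ≥ 11(k+1)^2, since 2 ≥ (1 + 1/k)^2 for all k ≥ 8.
Combining, 3·2^(k + 1) ≥ 11(k+1)^2.
This completes the induction.
Hence the smallest such M is 8.

M = 8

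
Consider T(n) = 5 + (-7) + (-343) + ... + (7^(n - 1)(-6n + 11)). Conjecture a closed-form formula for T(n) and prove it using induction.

We claim T(n) = 7^n(-n + 2) - 2 for all n ≥ 1.
For the base case n = 1: T(1) = 5, and the closed form gives 5. They agree.
Suppose the result is true for n = p, so T(p) = 7^p(-p + 2) - 2.
Then T(p+1) = T(p) + (7^p(-6p + 5)) = (7^p(-p + 2) - 2) + (7^p(-6p + 5)).
Simplifying, T(p+1) = -7^(p + 1)p + 7^(p + 1) - 2 = 7^(p+1)(-(p+1) + 2) - 2,
which is the closed form with n = p+1.
By the principle of mathematical induction, the result holds for all n ≥ 1.

T(n) = 7^n(-n + 2) - 2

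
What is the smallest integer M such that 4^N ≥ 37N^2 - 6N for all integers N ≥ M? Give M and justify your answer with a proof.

M = 5

At N = 4: 256 < 568, so the inequality fails and M ≥ 5. We prove 4^N ≥ 37N^2 - 6N for all N ≥ 5.
Base case (N = 5): 4^N = 1024 and 37N^2 - 6N = 895, so 1024 ≥ 895.
Inductive step: assume the claim holds for N = i, so 4^i ≥ 37i^2 - 6i.
Then 4^(i + 1) = 4·(4^i) ≥ 4·(37i^2 - 6i).
Also, for i ≥ 5 we have 4·(37i^2 - 6i) ≥ 37(i+1)^2 - 6(i+1), since 4·(37i^2 - 6i) − (37(i+1)^2 - 6(i+1)) = 111i^2 - 92i - 31, which is nonnegative for all i ≥ 5.
Combining, 4^(i + 1) ≥ 37(i+1)^2 - 6(i+1).
Hence, by induction on N, the claim holds for every N ≥ 5.
Hence the smallest such M is 5.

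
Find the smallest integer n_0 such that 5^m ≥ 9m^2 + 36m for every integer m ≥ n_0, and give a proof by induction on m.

At m = 3: 125 < 189, so the inequality fails and n_0 ≥ 4. We prove 5^m ≥ 9m^2 + 36m for all m ≥ 4.
Base step (m = 4): 5^m = 625 and 9m^2 + 36m = 288, so 625 ≥ 288.
For the inductive step, assume it holds for an arbitrary p ≥ 4, so 5^p ≥ 9p^2 + 36p.
Then 5^(p + 1) = 5·(5^p) ≥ 5·(9p^2 + 36p).
Also, for p ≥ 4 we have 5·(9p^2 + 36p) ≥ 9(p+1)^2 + 36(p+1), since 5·(9p^2 + 36p) − (9(p+1)^2 + 36(p+1)) = 36p^2 + 126p - 45, which is nonnegative for all p ≥ 4.
Combining, 5^(p + 1) ≥ 9(p+1)^2 + 36(p+1).
By induction, the statement is established for all m ≥ 4.
Hence the smallest such n_0 is 4.

n_0 = 4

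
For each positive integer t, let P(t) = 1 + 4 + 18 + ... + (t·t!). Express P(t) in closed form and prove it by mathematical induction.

P(t) = (t + 1)! - 1

We claim P(t) = (t + 1)! - 1 for all t ≥ 1.
When t = 1: P(1) = 1, and the closed form gives 1. They agree.
Inductive step: suppose the statement holds for some p ≥ 1, so P(p) = (p + 1)! - 1.
Then P(p+1) = P(p) + ((p + 1)(p + 1)!) = ((p + 1)! - 1) + ((p + 1)(p + 1)!).
Simplifying, P(p+1) = ((p+1) + 1)! - 1,
which is the closed form with t = p+1.
By the principle of mathematical induction, the result holds for all t ≥ 1.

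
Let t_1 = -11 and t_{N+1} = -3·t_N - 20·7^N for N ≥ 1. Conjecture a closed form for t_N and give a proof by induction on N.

Computing the first terms: t_1 = -11, t_2 = -107, t_3 = -659. This suggests t_N = -(-3)^N - 2·7^N.
When N = 1: the formula gives -11 = -11 = t_1.
Suppose the result is true for N = r, so t_r = -(-3)^r - 2·7^r.
Then t_{r+1} = -3·t_r - 20·7^r = -3·(-(-3)^r - 2·7^r) - 20·7^r = -(-3)^(r + 1) - 2·7^(r + 1),
which is the claimed formula at N = r+1.
This completes the induction.

t_N = -(-3)^N - 2·7^N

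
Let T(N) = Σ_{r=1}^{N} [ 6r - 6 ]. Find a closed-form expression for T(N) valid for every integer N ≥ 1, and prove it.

We claim T(N) = 3N(N - 1) for all N ≥ 1.
For the base case N = 1: T(1) = 0, and the closed form gives 0. They agree.
Suppose the result is true for N = r, so T(r) = 3r(r - 1).
Then T(r+1) = T(r) + (6r) = (3r(r - 1)) + (6r).
Simplifying, T(r+1) = 3r(r + 1) = 3(r+1)((r+1) - 1),
which is the closed form with N = r+1.
This completes the induction.

T(N) = 3N(N - 1)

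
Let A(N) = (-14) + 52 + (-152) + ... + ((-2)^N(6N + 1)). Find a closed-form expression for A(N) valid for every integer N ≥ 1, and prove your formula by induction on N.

We claim A(N) = 2(-2)^N(2N + 1) - 2 for all N ≥ 1.
When N = 1: A(1) = -14, and the closed form gives -14. They agree.
Inductive step: assume the claim holds for N = r, so A(r) = 2(-2)^r(2r + 1) - 2.
Then A(r+1) = A(r) + ((-2)^(r + 1)(6r + 7)) = (2(-2)^r(2r + 1) - 2) + ((-2)^(r + 1)(6r + 7)).
Simplifying, A(r+1) = -8(-2)^r·r - 12(-2)^r - 2 = 2(-2)^(r+1)(2(r+1) + 1) - 2,
which is the closed form with N = r+1.
Hence, by induction on N, the claim holds for every N ≥ 1.

A(N) = 2(-2)^N(2N + 1) - 2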